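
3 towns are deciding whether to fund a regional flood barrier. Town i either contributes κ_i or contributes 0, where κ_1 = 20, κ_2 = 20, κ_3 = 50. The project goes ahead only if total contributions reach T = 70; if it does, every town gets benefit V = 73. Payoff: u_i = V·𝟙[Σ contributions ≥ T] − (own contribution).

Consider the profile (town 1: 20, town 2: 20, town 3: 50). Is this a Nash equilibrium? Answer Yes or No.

No

Total = 90 ≥ 70: provided.
Town 1 (pledges 20, payoff 53): dropping to 0 → total 70, payoff 73. Profitable deviation.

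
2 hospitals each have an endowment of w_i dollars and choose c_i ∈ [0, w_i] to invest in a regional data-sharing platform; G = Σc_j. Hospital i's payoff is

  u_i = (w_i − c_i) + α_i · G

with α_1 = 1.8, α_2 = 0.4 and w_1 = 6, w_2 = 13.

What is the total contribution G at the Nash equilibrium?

6

∂u_i/∂c_i = α_i − 1, so hospital i contributes w_i if α_i > 1, else 0.
α_i > 1 for i ∈ {1}; NE contributions (6, 0), G = 6.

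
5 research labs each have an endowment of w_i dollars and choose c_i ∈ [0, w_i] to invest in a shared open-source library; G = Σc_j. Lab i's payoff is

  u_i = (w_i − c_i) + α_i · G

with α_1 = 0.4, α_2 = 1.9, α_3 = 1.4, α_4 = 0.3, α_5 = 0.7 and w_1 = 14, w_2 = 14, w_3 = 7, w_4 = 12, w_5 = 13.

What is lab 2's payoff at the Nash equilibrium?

39.9

∂u_i/∂c_i = α_i − 1, so lab i contributes w_i if α_i > 1, else 0.
α_i > 1 for i ∈ {2, 3}; NE contributions (0, 14, 7, 0, 0), G = 21.
u_2 = (14 − 14) + 1.9·21 = 39.9.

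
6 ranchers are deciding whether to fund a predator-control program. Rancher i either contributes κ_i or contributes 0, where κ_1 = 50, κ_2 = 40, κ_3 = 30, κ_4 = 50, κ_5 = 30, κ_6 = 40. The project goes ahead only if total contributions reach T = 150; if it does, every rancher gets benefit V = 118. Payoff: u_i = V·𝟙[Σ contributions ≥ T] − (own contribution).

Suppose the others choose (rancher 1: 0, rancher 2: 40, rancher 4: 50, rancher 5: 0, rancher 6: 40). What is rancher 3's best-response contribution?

30

Others' total = 130. Contributing 30 brings total to 160 ≥ 150: gain V − κ_3 = 88.
Best response: 30.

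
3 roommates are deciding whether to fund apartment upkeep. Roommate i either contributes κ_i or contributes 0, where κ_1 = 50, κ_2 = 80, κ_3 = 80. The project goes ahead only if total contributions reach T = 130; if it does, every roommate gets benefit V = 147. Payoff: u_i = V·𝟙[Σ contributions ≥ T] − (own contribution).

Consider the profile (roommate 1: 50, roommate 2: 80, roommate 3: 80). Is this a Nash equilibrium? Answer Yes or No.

Total = 210 ≥ 130: provided.
Roommate 1 (pledges 50, payoff 97): dropping to 0 → total 160, payoff 147. Profitable deviation.

No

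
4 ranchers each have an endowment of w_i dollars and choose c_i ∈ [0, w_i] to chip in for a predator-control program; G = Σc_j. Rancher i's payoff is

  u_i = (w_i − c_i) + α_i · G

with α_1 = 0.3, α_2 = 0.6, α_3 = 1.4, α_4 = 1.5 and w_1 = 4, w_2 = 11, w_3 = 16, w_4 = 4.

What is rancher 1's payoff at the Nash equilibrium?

∂u_i/∂c_i = α_i − 1, so rancher i contributes w_i if α_i > 1, else 0.
α_i > 1 for i ∈ {3, 4}; NE contributions (0, 0, 16, 4), G = 20.
u_1 = (4 − 0) + 0.3·20 = 10.

10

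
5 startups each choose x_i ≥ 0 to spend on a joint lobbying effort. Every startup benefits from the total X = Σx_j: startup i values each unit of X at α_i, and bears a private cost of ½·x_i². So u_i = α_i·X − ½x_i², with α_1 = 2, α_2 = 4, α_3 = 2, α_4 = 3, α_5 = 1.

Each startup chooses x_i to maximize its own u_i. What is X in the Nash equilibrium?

12

Startup i's FOC: ∂u_i/∂x_i = α_i − x_i = 0, so x_i* = α_i.
NE contributions = (2, 4, 2, 3, 1); X = 12.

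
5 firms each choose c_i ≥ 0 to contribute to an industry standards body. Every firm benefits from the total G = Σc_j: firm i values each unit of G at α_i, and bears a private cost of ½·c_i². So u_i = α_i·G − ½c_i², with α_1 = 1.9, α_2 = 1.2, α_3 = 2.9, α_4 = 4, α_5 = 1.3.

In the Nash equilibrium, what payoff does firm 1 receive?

Firm i's FOC: ∂u_i/∂c_i = α_i − c_i = 0, so c_i* = α_i.
NE contributions = (1.9, 1.2, 2.9, 4, 1.3); G = 11.3.
u_1 = α_1·G − ½·(c_1)² = 1.9·11.3 − ½·1.9² = 19.665.

19.665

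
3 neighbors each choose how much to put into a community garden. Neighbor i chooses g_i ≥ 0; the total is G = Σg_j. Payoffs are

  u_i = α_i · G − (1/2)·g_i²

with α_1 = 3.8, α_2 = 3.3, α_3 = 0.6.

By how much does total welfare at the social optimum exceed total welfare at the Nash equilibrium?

42.49

Neighbor i's FOC: ∂u_i/∂g_i = α_i − g_i = 0, so g_i* = α_i.
NE contributions = (3.8, 3.3, 0.6); G = 7.7.
W^NE = (Σα)·G − ½Σα_i² = 7.7² − ½·25.69 = 46.445.
Planner sets g_i = Σα_j = 7.7 for every i, so G^SO = 3·7.7 = 23.1.
W^SO = (Σα)·G^SO − ½·3·(Σα)² = (3/2)·7.7² = 88.935.
Deadweight loss = W^SO − W^NE = 42.49.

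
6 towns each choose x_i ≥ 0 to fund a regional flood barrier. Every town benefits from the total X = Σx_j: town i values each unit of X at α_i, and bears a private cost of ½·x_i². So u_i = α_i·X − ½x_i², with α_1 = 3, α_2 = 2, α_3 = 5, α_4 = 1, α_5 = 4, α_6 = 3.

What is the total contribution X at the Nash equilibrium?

18

Town i's FOC: ∂u_i/∂x_i = α_i − x_i = 0, so x_i* = α_i.
NE contributions = (3, 2, 5, 1, 4, 3); X = 18.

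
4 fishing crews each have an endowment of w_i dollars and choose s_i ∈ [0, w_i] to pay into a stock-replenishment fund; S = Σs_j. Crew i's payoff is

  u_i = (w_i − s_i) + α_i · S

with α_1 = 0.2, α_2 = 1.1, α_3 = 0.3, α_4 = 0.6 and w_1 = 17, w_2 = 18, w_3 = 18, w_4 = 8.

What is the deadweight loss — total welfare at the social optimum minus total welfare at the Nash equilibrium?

∂u_i/∂s_i = α_i − 1, so crew i contributes w_i if α_i > 1, else 0.
α_i > 1 for i ∈ {2}; NE contributions (0, 18, 0, 0), S = 18.
W^NE = Σw_i − S^NE + (Σα_i)·S^NE = 61 + 1.2·18 = 82.6.
Planner: ∂(Σu_j)/∂s_i = Σα_j − 1 = 1.2 > 0, so everyone contributes w_i; S^SO = 61, W^SO = 61 + 1.2·61 = 134.2.
Deadweight loss = 51.6.

51.6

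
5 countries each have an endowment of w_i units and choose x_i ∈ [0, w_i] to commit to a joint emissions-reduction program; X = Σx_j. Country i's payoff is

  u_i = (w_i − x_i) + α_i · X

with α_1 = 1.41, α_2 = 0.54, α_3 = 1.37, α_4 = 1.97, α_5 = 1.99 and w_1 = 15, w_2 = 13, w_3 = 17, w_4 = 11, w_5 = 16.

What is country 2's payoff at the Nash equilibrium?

44.86

∂u_i/∂x_i = α_i − 1, so country i contributes w_i if α_i > 1, else 0.
α_i > 1 for i ∈ {1, 3, 4, 5}; NE contributions (15, 0, 17, 11, 16), X = 59.
u_2 = (13 − 0) + 0.54·59 = 44.86.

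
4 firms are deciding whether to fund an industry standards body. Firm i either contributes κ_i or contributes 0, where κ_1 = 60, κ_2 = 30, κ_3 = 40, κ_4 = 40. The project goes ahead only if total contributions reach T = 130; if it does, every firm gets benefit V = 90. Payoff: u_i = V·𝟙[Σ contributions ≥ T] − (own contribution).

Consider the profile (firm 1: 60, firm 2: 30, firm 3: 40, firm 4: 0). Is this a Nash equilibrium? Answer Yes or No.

Total = 130 ≥ 130: provided.
Firm 1 (pledges 60, payoff 30): dropping to 0 → total 70, payoff 0. No gain.
Firm 2 (pledges 30, payoff 60): dropping to 0 → total 100, payoff 0. No gain.
Firm 3 (pledges 40, payoff 50): dropping to 0 → total 90, payoff 0. No gain.
Firm 4 (pledges 0, payoff 90): pledging 40 → total 170, payoff 50. No gain.

Yes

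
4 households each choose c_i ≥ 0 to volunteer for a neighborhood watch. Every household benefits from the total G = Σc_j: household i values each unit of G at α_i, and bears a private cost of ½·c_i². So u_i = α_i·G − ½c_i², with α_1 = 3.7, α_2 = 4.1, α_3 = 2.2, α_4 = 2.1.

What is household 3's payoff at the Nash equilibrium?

24.2

Household i's FOC: ∂u_i/∂c_i = α_i − c_i = 0, so c_i* = α_i.
NE contributions = (3.7, 4.1, 2.2, 2.1); G = 12.1.
u_3 = α_3·G − ½·(c_3)² = 2.2·12.1 − ½·2.2² = 24.2.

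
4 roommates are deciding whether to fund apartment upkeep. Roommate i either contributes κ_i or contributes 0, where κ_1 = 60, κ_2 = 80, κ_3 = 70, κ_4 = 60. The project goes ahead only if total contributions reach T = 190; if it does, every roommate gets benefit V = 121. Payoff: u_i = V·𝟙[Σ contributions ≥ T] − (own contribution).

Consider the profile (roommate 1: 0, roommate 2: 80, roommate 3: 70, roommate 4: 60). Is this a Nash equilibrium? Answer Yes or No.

Total = 210 ≥ 190: provided.
Roommate 1 (pledges 0, payoff 121): pledging 60 → total 270, payoff 61. No gain.
Roommate 2 (pledges 80, payoff 41): dropping to 0 → total 130, payoff 0. No gain.
Roommate 3 (pledges 70, payoff 51): dropping to 0 → total 140, payoff 0. No gain.
Roommate 4 (pledges 60, payoff 61): dropping to 0 → total 150, payoff 0. No gain.

Yes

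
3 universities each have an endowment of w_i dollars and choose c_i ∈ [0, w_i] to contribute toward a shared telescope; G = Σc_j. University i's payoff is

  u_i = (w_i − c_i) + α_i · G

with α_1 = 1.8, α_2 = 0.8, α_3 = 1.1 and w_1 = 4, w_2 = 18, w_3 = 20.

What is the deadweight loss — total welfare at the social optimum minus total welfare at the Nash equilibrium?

48.6

∂u_i/∂c_i = α_i − 1, so university i contributes w_i if α_i > 1, else 0.
α_i > 1 for i ∈ {1, 3}; NE contributions (4, 0, 20), G = 24.
W^NE = Σw_i − G^NE + (Σα_i)·G^NE = 42 + 2.7·24 = 106.8.
Planner: ∂(Σu_j)/∂c_i = Σα_j − 1 = 2.7 > 0, so everyone contributes w_i; G^SO = 42, W^SO = 42 + 2.7·42 = 155.4.
Deadweight loss = 48.6.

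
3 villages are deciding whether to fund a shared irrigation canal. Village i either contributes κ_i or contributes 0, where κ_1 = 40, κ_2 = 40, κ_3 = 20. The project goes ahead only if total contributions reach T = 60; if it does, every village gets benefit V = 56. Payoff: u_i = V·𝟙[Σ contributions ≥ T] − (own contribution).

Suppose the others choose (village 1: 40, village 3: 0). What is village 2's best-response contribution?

40

Others' total = 40. Contributing 40 brings total to 80 ≥ 60: gain V − κ_2 = 16.
Best response: 40.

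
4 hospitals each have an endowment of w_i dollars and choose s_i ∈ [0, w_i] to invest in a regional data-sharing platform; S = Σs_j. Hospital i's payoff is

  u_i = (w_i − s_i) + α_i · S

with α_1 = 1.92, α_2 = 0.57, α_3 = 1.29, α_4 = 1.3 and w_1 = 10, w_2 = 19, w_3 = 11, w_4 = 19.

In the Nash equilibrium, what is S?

∂u_i/∂s_i = α_i − 1, so hospital i contributes w_i if α_i > 1, else 0.
α_i > 1 for i ∈ {1, 3, 4}; NE contributions (10, 0, 11, 19), S = 40.

40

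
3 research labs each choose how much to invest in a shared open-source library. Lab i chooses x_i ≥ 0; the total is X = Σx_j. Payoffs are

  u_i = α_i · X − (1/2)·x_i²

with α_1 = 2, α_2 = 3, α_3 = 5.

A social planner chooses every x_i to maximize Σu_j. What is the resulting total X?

30

Planner FOC: ∂(Σu_j)/∂x_i = (Σα_j) − x_i = 0, so x_i^SO = Σα_j = 10 for every i; X^SO = 30.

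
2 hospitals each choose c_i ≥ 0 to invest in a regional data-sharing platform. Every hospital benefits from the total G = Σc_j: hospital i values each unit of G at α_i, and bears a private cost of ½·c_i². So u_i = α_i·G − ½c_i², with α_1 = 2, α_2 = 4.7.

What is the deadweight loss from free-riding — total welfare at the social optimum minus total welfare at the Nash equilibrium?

Hospital i's FOC: ∂u_i/∂c_i = α_i − c_i = 0, so c_i* = α_i.
NE contributions = (2, 4.7); G = 6.7.
W^NE = (Σα)·G − ½Σα_i² = 6.7² − ½·26.09 = 31.845.
Planner sets c_i = Σα_j = 6.7 for every i, so G^SO = 2·6.7 = 13.4.
W^SO = (Σα)·G^SO − ½·2·(Σα)² = (2/2)·6.7² = 44.89.
Deadweight loss = W^SO − W^NE = 13.045.

13.045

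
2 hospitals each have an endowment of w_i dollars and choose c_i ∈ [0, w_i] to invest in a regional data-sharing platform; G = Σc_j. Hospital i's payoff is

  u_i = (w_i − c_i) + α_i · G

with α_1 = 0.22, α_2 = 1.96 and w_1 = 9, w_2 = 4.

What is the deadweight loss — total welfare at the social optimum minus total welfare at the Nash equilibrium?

∂u_i/∂c_i = α_i − 1, so hospital i contributes w_i if α_i > 1, else 0.
α_i > 1 for i ∈ {2}; NE contributions (0, 4), G = 4.
W^NE = Σw_i − G^NE + (Σα_i)·G^NE = 13 + 1.18·4 = 17.72.
Planner: ∂(Σu_j)/∂c_i = Σα_j − 1 = 1.18 > 0, so everyone contributes w_i; G^SO = 13, W^SO = 13 + 1.18·13 = 28.34.
Deadweight loss = 10.62.

10.62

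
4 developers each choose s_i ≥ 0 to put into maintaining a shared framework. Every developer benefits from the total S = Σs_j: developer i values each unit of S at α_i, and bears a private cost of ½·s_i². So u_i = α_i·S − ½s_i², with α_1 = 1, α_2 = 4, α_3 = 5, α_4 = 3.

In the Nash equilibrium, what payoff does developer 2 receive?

Developer i's FOC: ∂u_i/∂s_i = α_i − s_i = 0, so s_i* = α_i.
NE contributions = (1, 4, 5, 3); S = 13.
u_2 = α_2·S − ½·(s_2)² = 4·13 − ½·4² = 44.

44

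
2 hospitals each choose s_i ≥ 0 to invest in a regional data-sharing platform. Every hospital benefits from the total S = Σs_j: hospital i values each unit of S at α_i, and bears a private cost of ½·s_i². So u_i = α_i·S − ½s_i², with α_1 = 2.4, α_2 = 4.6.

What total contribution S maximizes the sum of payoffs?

Planner FOC: ∂(Σu_j)/∂s_i = (Σα_j) − s_i = 0, so s_i^SO = Σα_j = 7 for every i; S^SO = 14.

14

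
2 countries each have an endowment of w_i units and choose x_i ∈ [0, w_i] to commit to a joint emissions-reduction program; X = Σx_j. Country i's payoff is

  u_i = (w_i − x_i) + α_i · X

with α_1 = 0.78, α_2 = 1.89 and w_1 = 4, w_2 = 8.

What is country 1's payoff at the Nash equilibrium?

∂u_i/∂x_i = α_i − 1, so country i contributes w_i if α_i > 1, else 0.
α_i > 1 for i ∈ {2}; NE contributions (0, 8), X = 8.
u_1 = (4 − 0) + 0.78·8 = 10.24.

10.24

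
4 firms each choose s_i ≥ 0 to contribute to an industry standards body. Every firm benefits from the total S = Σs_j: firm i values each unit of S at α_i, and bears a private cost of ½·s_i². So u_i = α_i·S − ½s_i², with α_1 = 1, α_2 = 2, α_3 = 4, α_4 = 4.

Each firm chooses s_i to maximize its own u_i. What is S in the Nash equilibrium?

Firm i's FOC: ∂u_i/∂s_i = α_i − s_i = 0, so s_i* = α_i.
NE contributions = (1, 2, 4, 4); S = 11.

11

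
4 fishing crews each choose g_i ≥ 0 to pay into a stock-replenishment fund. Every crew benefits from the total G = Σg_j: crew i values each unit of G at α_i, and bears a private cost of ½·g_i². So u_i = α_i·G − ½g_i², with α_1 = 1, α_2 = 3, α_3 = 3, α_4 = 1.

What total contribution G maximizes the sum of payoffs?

Planner FOC: ∂(Σu_j)/∂g_i = (Σα_j) − g_i = 0, so g_i^SO = Σα_j = 8 for every i; G^SO = 32.

32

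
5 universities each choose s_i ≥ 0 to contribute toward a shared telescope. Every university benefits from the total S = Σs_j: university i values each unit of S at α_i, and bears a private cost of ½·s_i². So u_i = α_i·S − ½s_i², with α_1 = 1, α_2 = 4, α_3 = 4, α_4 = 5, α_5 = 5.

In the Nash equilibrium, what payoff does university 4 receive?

82.5

University i's FOC: ∂u_i/∂s_i = α_i − s_i = 0, so s_i* = α_i.
NE contributions = (1, 4, 4, 5, 5); S = 19.
u_4 = α_4·S − ½·(s_4)² = 5·19 − ½·5² = 82.5.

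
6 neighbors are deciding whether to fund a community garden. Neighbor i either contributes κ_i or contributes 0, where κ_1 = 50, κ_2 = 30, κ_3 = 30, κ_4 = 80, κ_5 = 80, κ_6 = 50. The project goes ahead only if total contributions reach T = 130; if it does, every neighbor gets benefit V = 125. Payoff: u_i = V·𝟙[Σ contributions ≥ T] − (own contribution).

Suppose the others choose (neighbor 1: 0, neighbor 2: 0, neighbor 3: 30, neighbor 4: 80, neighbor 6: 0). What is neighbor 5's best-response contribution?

Others' total = 110. Contributing 80 brings total to 190 ≥ 130: gain V − κ_5 = 45.
Best response: 80.

80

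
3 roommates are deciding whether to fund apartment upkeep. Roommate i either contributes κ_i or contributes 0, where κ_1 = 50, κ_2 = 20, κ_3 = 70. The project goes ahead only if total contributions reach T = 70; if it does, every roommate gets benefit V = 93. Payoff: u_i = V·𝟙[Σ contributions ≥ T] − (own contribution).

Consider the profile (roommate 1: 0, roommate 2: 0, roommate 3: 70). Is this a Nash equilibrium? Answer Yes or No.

Total = 70 ≥ 70: provided.
Roommate 1 (pledges 0, payoff 93): pledging 50 → total 120, payoff 43. No gain.
Roommate 2 (pledges 0, payoff 93): pledging 20 → total 90, payoff 73. No gain.
Roommate 3 (pledges 70, payoff 23): dropping to 0 → total 0, payoff 0. No gain.

Yes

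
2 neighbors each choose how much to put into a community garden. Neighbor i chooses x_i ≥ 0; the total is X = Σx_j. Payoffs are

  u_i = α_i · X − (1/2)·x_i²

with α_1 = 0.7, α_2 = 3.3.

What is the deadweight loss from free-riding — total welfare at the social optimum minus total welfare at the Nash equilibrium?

5.69

Neighbor i's FOC: ∂u_i/∂x_i = α_i − x_i = 0, so x_i* = α_i.
NE contributions = (0.7, 3.3); X = 4.
W^NE = (Σα)·X − ½Σα_i² = 4² − ½·11.38 = 10.31.
Planner sets x_i = Σα_j = 4 for every i, so X^SO = 2·4 = 8.
W^SO = (Σα)·X^SO − ½·2·(Σα)² = (2/2)·4² = 16.
Deadweight loss = W^SO − W^NE = 5.69.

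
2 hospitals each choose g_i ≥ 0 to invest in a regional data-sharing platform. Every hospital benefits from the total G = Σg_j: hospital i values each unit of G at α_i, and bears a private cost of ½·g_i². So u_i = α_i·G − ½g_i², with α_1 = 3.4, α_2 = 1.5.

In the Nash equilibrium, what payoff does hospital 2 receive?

Hospital i's FOC: ∂u_i/∂g_i = α_i − g_i = 0, so g_i* = α_i.
NE contributions = (3.4, 1.5); G = 4.9.
u_2 = α_2·G − ½·(g_2)² = 1.5·4.9 − ½·1.5² = 6.225.

6.225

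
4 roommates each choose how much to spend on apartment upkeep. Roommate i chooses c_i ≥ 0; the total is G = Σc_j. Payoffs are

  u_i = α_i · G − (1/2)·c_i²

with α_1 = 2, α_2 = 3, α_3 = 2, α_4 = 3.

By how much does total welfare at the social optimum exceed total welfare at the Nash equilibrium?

113

Roommate i's FOC: ∂u_i/∂c_i = α_i − c_i = 0, so c_i* = α_i.
NE contributions = (2, 3, 2, 3); G = 10.
W^NE = (Σα)·G − ½Σα_i² = 10² − ½·26 = 87.
Planner sets c_i = Σα_j = 10 for every i, so G^SO = 4·10 = 40.
W^SO = (Σα)·G^SO − ½·4·(Σα)² = (4/2)·10² = 200.
Deadweight loss = W^SO − W^NE = 113.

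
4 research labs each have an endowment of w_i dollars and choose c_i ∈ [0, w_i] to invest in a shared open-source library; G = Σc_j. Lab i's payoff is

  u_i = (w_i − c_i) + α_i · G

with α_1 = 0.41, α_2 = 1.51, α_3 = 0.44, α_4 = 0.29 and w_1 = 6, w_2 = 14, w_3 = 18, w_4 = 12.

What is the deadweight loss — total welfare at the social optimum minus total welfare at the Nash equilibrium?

∂u_i/∂c_i = α_i − 1, so lab i contributes w_i if α_i > 1, else 0.
α_i > 1 for i ∈ {2}; NE contributions (0, 14, 0, 0), G = 14.
W^NE = Σw_i − G^NE + (Σα_i)·G^NE = 50 + 1.65·14 = 73.1.
Planner: ∂(Σu_j)/∂c_i = Σα_j − 1 = 1.65 > 0, so everyone contributes w_i; G^SO = 50, W^SO = 50 + 1.65·50 = 132.5.
Deadweight loss = 59.4.

59.4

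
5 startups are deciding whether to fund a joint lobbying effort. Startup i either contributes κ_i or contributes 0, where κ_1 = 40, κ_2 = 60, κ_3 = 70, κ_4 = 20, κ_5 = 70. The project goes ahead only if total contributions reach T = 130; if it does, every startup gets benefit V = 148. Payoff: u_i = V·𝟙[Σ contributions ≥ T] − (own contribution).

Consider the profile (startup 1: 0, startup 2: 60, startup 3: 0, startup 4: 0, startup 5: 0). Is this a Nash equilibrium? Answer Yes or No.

Total = 60 < 130: not provided.
Startup 1 (pledges 0, payoff 0): pledging 40 → total 100, payoff -40. No gain.
Startup 2 (pledges 60, payoff -60): dropping to 0 → total 0, payoff 0. Profitable deviation.

No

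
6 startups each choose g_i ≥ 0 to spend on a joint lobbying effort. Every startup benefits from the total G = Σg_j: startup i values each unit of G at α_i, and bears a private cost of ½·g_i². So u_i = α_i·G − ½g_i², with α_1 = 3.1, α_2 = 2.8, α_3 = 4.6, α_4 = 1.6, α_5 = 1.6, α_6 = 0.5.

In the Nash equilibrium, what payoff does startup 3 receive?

54.74

Startup i's FOC: ∂u_i/∂g_i = α_i − g_i = 0, so g_i* = α_i.
NE contributions = (3.1, 2.8, 4.6, 1.6, 1.6, 0.5); G = 14.2.
u_3 = α_3·G − ½·(g_3)² = 4.6·14.2 − ½·4.6² = 54.74.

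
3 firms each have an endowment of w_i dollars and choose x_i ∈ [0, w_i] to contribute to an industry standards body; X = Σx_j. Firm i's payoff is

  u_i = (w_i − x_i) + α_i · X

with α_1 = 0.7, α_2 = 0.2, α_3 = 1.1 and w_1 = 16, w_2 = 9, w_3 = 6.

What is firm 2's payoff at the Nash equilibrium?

10.2

∂u_i/∂x_i = α_i − 1, so firm i contributes w_i if α_i > 1, else 0.
α_i > 1 for i ∈ {3}; NE contributions (0, 0, 6), X = 6.
u_2 = (9 − 0) + 0.2·6 = 10.2.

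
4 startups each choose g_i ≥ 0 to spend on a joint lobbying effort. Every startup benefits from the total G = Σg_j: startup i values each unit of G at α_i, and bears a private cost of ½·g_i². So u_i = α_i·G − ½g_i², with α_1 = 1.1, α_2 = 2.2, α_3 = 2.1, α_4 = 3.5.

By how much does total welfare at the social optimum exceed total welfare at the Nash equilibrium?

90.565

Startup i's FOC: ∂u_i/∂g_i = α_i − g_i = 0, so g_i* = α_i.
NE contributions = (1.1, 2.2, 2.1, 3.5); G = 8.9.
W^NE = (Σα)·G − ½Σα_i² = 8.9² − ½·22.71 = 67.855.
Planner sets g_i = Σα_j = 8.9 for every i, so G^SO = 4·8.9 = 35.6.
W^SO = (Σα)·G^SO − ½·4·(Σα)² = (4/2)·8.9² = 158.42.
Deadweight loss = W^SO − W^NE = 90.565.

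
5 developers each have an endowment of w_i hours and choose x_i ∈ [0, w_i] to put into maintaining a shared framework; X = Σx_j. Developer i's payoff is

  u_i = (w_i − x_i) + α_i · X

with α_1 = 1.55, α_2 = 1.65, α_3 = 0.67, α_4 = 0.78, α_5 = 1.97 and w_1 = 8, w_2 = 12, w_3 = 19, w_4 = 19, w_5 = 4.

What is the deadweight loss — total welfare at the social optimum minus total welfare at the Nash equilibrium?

∂u_i/∂x_i = α_i − 1, so developer i contributes w_i if α_i > 1, else 0.
α_i > 1 for i ∈ {1, 2, 5}; NE contributions (8, 12, 0, 0, 4), X = 24.
W^NE = Σw_i − X^NE + (Σα_i)·X^NE = 62 + 5.62·24 = 196.88.
Planner: ∂(Σu_j)/∂x_i = Σα_j − 1 = 5.62 > 0, so everyone contributes w_i; X^SO = 62, W^SO = 62 + 5.62·62 = 410.44.
Deadweight loss = 213.56.

213.56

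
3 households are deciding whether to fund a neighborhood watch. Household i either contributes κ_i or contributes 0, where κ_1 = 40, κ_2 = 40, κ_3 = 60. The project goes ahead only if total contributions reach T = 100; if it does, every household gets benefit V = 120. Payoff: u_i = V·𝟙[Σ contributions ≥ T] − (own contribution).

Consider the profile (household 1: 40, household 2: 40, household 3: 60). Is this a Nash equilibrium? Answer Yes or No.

No

Total = 140 ≥ 100: provided.
Household 1 (pledges 40, payoff 80): dropping to 0 → total 100, payoff 120. Profitable deviation.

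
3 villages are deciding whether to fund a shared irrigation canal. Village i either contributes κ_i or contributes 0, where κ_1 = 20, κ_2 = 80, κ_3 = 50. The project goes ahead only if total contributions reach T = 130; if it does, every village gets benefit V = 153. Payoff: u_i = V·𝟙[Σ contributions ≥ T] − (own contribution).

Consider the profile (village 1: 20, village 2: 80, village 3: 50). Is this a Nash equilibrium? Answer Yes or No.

Total = 150 ≥ 130: provided.
Village 1 (pledges 20, payoff 133): dropping to 0 → total 130, payoff 153. Profitable deviation.

No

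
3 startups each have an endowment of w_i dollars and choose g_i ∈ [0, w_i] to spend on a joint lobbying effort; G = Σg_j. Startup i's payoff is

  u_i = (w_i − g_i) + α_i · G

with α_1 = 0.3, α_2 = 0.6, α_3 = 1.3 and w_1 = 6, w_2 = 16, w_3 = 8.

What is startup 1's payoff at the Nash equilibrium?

8.4

∂u_i/∂g_i = α_i − 1, so startup i contributes w_i if α_i > 1, else 0.
α_i > 1 for i ∈ {3}; NE contributions (0, 0, 8), G = 8.
u_1 = (6 − 0) + 0.3·8 = 8.4.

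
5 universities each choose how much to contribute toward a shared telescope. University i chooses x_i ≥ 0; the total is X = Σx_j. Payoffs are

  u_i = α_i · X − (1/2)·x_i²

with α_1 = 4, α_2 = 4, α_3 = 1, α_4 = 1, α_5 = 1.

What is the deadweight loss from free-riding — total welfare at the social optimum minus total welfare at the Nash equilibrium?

199

University i's FOC: ∂u_i/∂x_i = α_i − x_i = 0, so x_i* = α_i.
NE contributions = (4, 4, 1, 1, 1); X = 11.
W^NE = (Σα)·X − ½Σα_i² = 11² − ½·35 = 103.5.
Planner sets x_i = Σα_j = 11 for every i, so X^SO = 5·11 = 55.
W^SO = (Σα)·X^SO − ½·5·(Σα)² = (5/2)·11² = 302.5.
Deadweight loss = W^SO − W^NE = 199.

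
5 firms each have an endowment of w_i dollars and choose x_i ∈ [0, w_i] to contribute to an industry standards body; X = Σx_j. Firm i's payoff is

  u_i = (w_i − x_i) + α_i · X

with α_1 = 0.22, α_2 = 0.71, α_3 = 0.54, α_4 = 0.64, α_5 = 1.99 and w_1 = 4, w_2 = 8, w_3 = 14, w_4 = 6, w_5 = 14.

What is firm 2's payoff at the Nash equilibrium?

17.94

∂u_i/∂x_i = α_i − 1, so firm i contributes w_i if α_i > 1, else 0.
α_i > 1 for i ∈ {5}; NE contributions (0, 0, 0, 0, 14), X = 14.
u_2 = (8 − 0) + 0.71·14 = 17.94.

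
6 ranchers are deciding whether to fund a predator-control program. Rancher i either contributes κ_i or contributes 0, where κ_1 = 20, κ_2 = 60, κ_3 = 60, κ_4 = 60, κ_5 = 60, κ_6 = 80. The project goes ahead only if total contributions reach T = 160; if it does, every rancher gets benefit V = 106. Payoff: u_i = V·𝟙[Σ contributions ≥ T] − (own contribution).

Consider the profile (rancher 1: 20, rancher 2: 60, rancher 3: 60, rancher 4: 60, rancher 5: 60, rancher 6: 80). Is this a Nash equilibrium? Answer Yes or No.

Total = 340 ≥ 160: provided.
Rancher 1 (pledges 20, payoff 86): dropping to 0 → total 320, payoff 106. Profitable deviation.

No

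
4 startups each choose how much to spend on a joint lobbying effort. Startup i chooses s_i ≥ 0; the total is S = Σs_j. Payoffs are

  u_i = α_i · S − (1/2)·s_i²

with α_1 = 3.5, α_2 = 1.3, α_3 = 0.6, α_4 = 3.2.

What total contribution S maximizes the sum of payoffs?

Planner FOC: ∂(Σu_j)/∂s_i = (Σα_j) − s_i = 0, so s_i^SO = Σα_j = 8.6 for every i; S^SO = 34.4.

34.4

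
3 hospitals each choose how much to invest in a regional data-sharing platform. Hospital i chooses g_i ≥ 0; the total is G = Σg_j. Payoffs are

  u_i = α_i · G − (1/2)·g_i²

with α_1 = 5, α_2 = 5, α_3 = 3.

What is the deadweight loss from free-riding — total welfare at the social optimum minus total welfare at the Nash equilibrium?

114

Hospital i's FOC: ∂u_i/∂g_i = α_i − g_i = 0, so g_i* = α_i.
NE contributions = (5, 5, 3); G = 13.
W^NE = (Σα)·G − ½Σα_i² = 13² − ½·59 = 139.5.
Planner sets g_i = Σα_j = 13 for every i, so G^SO = 3·13 = 39.
W^SO = (Σα)·G^SO − ½·3·(Σα)² = (3/2)·13² = 253.5.
Deadweight loss = W^SO − W^NE = 114.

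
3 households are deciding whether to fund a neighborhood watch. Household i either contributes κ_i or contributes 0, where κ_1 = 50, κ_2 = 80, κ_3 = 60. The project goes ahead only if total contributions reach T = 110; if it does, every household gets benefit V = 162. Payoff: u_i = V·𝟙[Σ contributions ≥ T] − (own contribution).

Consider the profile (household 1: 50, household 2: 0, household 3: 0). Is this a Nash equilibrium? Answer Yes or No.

No

Total = 50 < 110: not provided.
Household 1 (pledges 50, payoff -50): dropping to 0 → total 0, payoff 0. Profitable deviation.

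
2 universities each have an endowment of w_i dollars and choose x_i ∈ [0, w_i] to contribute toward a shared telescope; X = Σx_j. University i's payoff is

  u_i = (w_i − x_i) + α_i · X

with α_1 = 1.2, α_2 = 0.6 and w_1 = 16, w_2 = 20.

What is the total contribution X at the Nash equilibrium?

∂u_i/∂x_i = α_i − 1, so university i contributes w_i if α_i > 1, else 0.
α_i > 1 for i ∈ {1}; NE contributions (16, 0), X = 16.

16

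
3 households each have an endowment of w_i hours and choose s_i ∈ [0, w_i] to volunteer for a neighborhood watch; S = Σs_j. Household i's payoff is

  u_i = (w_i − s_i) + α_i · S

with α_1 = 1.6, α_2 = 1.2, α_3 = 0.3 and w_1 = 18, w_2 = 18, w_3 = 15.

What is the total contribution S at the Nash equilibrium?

∂u_i/∂s_i = α_i − 1, so household i contributes w_i if α_i > 1, else 0.
α_i > 1 for i ∈ {1, 2}; NE contributions (18, 18, 0), S = 36.

36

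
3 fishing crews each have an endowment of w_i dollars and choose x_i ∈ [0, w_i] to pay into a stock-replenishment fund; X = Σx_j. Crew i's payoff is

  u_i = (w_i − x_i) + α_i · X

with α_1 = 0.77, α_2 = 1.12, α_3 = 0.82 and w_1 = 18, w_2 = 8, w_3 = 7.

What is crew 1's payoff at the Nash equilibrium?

24.16

∂u_i/∂x_i = α_i − 1, so crew i contributes w_i if α_i > 1, else 0.
α_i > 1 for i ∈ {2}; NE contributions (0, 8, 0), X = 8.
u_1 = (18 − 0) + 0.77·8 = 24.16.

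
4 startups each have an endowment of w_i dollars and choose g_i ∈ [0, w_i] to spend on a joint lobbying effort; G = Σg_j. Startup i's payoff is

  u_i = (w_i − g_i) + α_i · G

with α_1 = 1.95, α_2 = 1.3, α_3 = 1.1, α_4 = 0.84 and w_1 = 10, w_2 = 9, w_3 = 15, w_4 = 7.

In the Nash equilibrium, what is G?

34

∂u_i/∂g_i = α_i − 1, so startup i contributes w_i if α_i > 1, else 0.
α_i > 1 for i ∈ {1, 2, 3}; NE contributions (10, 9, 15, 0), G = 34.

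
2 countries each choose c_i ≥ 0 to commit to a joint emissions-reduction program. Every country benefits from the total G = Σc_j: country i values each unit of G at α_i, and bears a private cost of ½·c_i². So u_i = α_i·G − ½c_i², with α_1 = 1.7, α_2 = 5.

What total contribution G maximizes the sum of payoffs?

Planner FOC: ∂(Σu_j)/∂c_i = (Σα_j) − c_i = 0, so c_i^SO = Σα_j = 6.7 for every i; G^SO = 13.4.

13.4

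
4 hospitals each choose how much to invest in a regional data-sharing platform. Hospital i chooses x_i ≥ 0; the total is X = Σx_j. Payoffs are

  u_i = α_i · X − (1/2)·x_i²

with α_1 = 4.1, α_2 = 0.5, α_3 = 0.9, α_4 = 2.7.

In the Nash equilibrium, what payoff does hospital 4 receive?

Hospital i's FOC: ∂u_i/∂x_i = α_i − x_i = 0, so x_i* = α_i.
NE contributions = (4.1, 0.5, 0.9, 2.7); X = 8.2.
u_4 = α_4·X − ½·(x_4)² = 2.7·8.2 − ½·2.7² = 18.495.

18.495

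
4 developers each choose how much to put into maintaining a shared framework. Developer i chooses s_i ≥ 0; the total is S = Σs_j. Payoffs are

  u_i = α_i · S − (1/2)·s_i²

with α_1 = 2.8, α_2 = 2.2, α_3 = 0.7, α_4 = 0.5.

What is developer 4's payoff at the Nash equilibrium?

Developer i's FOC: ∂u_i/∂s_i = α_i − s_i = 0, so s_i* = α_i.
NE contributions = (2.8, 2.2, 0.7, 0.5); S = 6.2.
u_4 = α_4·S − ½·(s_4)² = 0.5·6.2 − ½·0.5² = 2.975.

2.975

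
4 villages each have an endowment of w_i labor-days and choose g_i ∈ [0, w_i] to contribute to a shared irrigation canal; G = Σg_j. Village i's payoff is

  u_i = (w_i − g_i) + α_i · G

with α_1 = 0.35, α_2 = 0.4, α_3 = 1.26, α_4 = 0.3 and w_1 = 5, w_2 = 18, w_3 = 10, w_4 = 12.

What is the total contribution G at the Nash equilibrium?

10

∂u_i/∂g_i = α_i − 1, so village i contributes w_i if α_i > 1, else 0.
α_i > 1 for i ∈ {3}; NE contributions (0, 0, 10, 0), G = 10.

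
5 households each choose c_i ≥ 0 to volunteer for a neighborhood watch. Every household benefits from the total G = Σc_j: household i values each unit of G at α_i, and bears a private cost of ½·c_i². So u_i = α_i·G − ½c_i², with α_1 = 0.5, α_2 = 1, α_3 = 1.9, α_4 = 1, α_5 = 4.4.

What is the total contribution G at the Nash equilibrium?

Household i's FOC: ∂u_i/∂c_i = α_i − c_i = 0, so c_i* = α_i.
NE contributions = (0.5, 1, 1.9, 1, 4.4); G = 8.8.

8.8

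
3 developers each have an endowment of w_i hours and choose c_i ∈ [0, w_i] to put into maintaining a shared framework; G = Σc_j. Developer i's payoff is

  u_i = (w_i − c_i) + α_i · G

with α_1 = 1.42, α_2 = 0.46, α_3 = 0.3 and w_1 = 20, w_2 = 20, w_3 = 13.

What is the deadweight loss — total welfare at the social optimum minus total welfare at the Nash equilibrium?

∂u_i/∂c_i = α_i − 1, so developer i contributes w_i if α_i > 1, else 0.
α_i > 1 for i ∈ {1}; NE contributions (20, 0, 0), G = 20.
W^NE = Σw_i − G^NE + (Σα_i)·G^NE = 53 + 1.18·20 = 76.6.
Planner: ∂(Σu_j)/∂c_i = Σα_j − 1 = 1.18 > 0, so everyone contributes w_i; G^SO = 53, W^SO = 53 + 1.18·53 = 115.54.
Deadweight loss = 38.94.

38.94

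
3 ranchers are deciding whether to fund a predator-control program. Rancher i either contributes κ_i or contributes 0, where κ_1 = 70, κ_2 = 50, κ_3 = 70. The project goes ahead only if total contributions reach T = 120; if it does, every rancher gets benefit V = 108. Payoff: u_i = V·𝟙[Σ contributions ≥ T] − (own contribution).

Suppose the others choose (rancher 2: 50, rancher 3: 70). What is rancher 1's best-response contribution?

0

Others' total = 120 ≥ 120; contributing adds cost 70 for no extra benefit.
Best response: 0.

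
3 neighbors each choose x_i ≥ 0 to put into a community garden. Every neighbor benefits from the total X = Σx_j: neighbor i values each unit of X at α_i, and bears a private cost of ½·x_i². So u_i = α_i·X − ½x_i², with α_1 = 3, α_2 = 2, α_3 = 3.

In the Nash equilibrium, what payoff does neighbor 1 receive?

19.5

Neighbor i's FOC: ∂u_i/∂x_i = α_i − x_i = 0, so x_i* = α_i.
NE contributions = (3, 2, 3); X = 8.
u_1 = α_1·X − ½·(x_1)² = 3·8 − ½·3² = 19.5.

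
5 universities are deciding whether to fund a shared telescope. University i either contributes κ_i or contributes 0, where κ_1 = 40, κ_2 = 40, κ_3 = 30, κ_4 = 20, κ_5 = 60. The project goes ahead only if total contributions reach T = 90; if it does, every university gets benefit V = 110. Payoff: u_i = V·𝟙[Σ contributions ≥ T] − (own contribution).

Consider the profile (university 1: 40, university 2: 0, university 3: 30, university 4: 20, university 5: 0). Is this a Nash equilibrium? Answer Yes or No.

Total = 90 ≥ 90: provided.
University 1 (pledges 40, payoff 70): dropping to 0 → total 50, payoff 0. No gain.
University 2 (pledges 0, payoff 110): pledging 40 → total 130, payoff 70. No gain.
University 3 (pledges 30, payoff 80): dropping to 0 → total 60, payoff 0. No gain.
University 4 (pledges 20, payoff 90): dropping to 0 → total 70, payoff 0. No gain.
University 5 (pledges 0, payoff 110): pledging 60 → total 150, payoff 50. No gain.

Yes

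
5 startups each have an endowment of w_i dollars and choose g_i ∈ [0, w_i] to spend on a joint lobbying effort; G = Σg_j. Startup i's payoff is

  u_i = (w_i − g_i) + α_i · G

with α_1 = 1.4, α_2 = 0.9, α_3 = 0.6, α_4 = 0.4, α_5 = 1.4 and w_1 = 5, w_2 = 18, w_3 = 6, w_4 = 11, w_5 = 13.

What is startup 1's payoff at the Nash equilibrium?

25.2

∂u_i/∂g_i = α_i − 1, so startup i contributes w_i if α_i > 1, else 0.
α_i > 1 for i ∈ {1, 5}; NE contributions (5, 0, 0, 0, 13), G = 18.
u_1 = (5 − 5) + 1.4·18 = 25.2.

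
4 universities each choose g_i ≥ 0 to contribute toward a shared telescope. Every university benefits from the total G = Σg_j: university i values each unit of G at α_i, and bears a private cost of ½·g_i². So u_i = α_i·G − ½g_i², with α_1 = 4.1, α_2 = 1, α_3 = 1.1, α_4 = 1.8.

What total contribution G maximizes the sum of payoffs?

32

Planner FOC: ∂(Σu_j)/∂g_i = (Σα_j) − g_i = 0, so g_i^SO = Σα_j = 8 for every i; G^SO = 32.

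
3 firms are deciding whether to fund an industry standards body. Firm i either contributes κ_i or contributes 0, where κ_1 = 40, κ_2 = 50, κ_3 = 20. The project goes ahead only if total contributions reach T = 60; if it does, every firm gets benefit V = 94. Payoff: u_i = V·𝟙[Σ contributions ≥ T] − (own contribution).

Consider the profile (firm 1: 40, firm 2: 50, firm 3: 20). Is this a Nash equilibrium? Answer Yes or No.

No

Total = 110 ≥ 60: provided.
Firm 1 (pledges 40, payoff 54): dropping to 0 → total 70, payoff 94. Profitable deviation.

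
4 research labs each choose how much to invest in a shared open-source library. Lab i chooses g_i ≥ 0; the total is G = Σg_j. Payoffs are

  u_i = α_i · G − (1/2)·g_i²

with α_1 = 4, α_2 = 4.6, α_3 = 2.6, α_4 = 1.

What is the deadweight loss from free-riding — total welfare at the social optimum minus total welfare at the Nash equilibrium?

Lab i's FOC: ∂u_i/∂g_i = α_i − g_i = 0, so g_i* = α_i.
NE contributions = (4, 4.6, 2.6, 1); G = 12.2.
W^NE = (Σα)·G − ½Σα_i² = 12.2² − ½·44.92 = 126.38.
Planner sets g_i = Σα_j = 12.2 for every i, so G^SO = 4·12.2 = 48.8.
W^SO = (Σα)·G^SO − ½·4·(Σα)² = (4/2)·12.2² = 297.68.
Deadweight loss = W^SO − W^NE = 171.3.

171.3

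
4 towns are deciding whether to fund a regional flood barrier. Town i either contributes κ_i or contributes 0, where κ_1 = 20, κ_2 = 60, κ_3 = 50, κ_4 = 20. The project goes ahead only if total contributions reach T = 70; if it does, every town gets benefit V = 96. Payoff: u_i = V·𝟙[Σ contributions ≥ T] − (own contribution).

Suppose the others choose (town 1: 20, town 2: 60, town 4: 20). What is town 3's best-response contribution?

Others' total = 100 ≥ 70; contributing adds cost 50 for no extra benefit.
Best response: 0.

0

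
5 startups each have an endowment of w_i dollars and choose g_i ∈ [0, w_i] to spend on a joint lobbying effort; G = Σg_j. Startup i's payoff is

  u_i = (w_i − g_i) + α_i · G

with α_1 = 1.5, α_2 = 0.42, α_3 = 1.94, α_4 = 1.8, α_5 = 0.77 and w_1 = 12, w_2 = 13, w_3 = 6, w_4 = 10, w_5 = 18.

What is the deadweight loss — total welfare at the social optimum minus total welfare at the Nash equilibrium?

∂u_i/∂g_i = α_i − 1, so startup i contributes w_i if α_i > 1, else 0.
α_i > 1 for i ∈ {1, 3, 4}; NE contributions (12, 0, 6, 10, 0), G = 28.
W^NE = Σw_i − G^NE + (Σα_i)·G^NE = 59 + 5.43·28 = 211.04.
Planner: ∂(Σu_j)/∂g_i = Σα_j − 1 = 5.43 > 0, so everyone contributes w_i; G^SO = 59, W^SO = 59 + 5.43·59 = 379.37.
Deadweight loss = 168.33.

168.33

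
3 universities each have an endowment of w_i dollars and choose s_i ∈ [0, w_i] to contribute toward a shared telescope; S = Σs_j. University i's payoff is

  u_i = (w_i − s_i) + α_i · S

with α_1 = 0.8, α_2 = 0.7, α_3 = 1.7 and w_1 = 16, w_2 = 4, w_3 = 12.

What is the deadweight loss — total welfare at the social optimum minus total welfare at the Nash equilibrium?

∂u_i/∂s_i = α_i − 1, so university i contributes w_i if α_i > 1, else 0.
α_i > 1 for i ∈ {3}; NE contributions (0, 0, 12), S = 12.
W^NE = Σw_i − S^NE + (Σα_i)·S^NE = 32 + 2.2·12 = 58.4.
Planner: ∂(Σu_j)/∂s_i = Σα_j − 1 = 2.2 > 0, so everyone contributes w_i; S^SO = 32, W^SO = 32 + 2.2·32 = 102.4.
Deadweight loss = 44.

44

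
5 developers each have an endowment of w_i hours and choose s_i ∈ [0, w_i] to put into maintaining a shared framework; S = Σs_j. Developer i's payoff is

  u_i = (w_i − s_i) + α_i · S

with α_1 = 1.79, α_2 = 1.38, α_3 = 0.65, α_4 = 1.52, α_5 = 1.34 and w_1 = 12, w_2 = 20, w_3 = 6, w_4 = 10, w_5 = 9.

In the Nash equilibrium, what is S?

51

∂u_i/∂s_i = α_i − 1, so developer i contributes w_i if α_i > 1, else 0.
α_i > 1 for i ∈ {1, 2, 4, 5}; NE contributions (12, 20, 0, 10, 9), S = 51.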